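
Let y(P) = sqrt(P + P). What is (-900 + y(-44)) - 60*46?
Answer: -3660 + 2*I*sqrt(22) ≈ -3660.0 + 9.3808*I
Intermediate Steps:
y(P) = sqrt(2)*sqrt(P) (y(P) = sqrt(2*P) = sqrt(2)*sqrt(P))
(-900 + y(-44)) - 60*46 = (-900 + sqrt(2)*sqrt(-44)) - 60*46 = (-900 + sqrt(2)*(2*I*sqrt(11))) - 2760 = (-900 + 2*I*sqrt(22)) - 2760 = -3660 + 2*I*sqrt(22)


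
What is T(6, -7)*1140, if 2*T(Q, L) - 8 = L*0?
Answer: 4560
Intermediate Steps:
T(Q, L) = 4 (T(Q, L) = 4 + (L*0)/2 = 4 + (½)*0 = 4 + 0 = 4)
T(6, -7)*1140 = 4*1140 = 4560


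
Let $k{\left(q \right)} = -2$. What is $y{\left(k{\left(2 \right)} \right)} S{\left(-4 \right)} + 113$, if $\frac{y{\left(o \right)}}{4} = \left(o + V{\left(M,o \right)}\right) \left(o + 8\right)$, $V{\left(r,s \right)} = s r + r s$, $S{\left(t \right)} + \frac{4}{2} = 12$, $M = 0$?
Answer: $-367$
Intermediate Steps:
$S{\left(t \right)} = 10$ ($S{\left(t \right)} = -2 + 12 = 10$)
$V{\left(r,s \right)} = 2 r s$ ($V{\left(r,s \right)} = r s + r s = 2 r s$)
$y{\left(o \right)} = 4 o \left(8 + o\right)$ ($y{\left(o \right)} = 4 \left(o + 2 \cdot 0 o\right) \left(o + 8\right) = 4 \left(o + 0\right) \left(8 + o\right) = 4 o \left(8 + o\right)$)
$y{\left(k{\left(2 \right)} \right)} S{\left(-4 \right)} + 113 = 4 \left(-2\right) \left(8 - 2\right) 10 + 113 = 4 \left(-2\right) 6 \cdot 10 + 113 = \left(-48\right) 10 + 113 = -480 + 113 = -367$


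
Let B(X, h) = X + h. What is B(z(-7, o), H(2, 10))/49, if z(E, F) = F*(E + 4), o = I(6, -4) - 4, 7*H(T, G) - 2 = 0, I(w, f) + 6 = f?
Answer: 296/343 ≈ 0.86297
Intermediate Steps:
I(w, f) = -6 + f
H(T, G) = 2/7 (H(T, G) = 2/7 + (⅐)*0 = 2/7 + 0 = 2/7)
o = -14 (o = (-6 - 4) - 4 = -10 - 4 = -14)
z(E, F) = F*(4 + E)
B(z(-7, o), H(2, 10))/49 = (-14*(4 - 7) + 2/7)/49 = (-14*(-3) + 2/7)*(1/49) = (42 + 2/7)*(1/49) = (296/7)*(1/49) = 296/343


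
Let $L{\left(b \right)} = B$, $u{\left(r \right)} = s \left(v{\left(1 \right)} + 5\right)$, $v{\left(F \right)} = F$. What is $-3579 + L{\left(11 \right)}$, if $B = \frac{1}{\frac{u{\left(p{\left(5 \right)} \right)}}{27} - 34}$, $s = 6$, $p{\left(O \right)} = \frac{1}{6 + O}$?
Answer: $- \frac{350745}{98} \approx -3579.0$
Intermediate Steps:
$u{\left(r \right)} = 36$ ($u{\left(r \right)} = 6 \left(1 + 5\right) = 6 \cdot 6 = 36$)
$B = - \frac{3}{98}$ ($B = \frac{1}{\frac{36}{27} - 34} = \frac{1}{36 \cdot \frac{1}{27} - 34} = \frac{1}{\frac{4}{3} - 34} = \frac{1}{- \frac{98}{3}} = - \frac{3}{98} \approx -0.030612$)
$L{\left(b \right)} = - \frac{3}{98}$
$-3579 + L{\left(11 \right)} = -3579 - \frac{3}{98} = - \frac{350745}{98}$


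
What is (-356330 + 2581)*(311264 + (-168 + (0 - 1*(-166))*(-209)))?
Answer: -97776931098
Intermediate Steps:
(-356330 + 2581)*(311264 + (-168 + (0 - 1*(-166))*(-209))) = -353749*(311264 + (-168 + (0 + 166)*(-209))) = -353749*(311264 + (-168 + 166*(-209))) = -353749*(311264 + (-168 - 34694)) = -353749*(311264 - 34862) = -353749*276402 = -97776931098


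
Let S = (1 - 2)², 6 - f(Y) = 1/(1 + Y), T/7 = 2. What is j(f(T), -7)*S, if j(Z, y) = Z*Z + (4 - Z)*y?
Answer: 10966/225 ≈ 48.738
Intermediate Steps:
T = 14 (T = 7*2 = 14)
f(Y) = 6 - 1/(1 + Y)
j(Z, y) = Z² + y*(4 - Z)
S = 1 (S = (-1)² = 1)
j(f(T), -7)*S = (((5 + 6*14)/(1 + 14))² + 4*(-7) - 1*(5 + 6*14)/(1 + 14)*(-7))*1 = (((5 + 84)/15)² - 28 - 1*(5 + 84)/15*(-7))*1 = (((1/15)*89)² - 28 - 1*(1/15)*89*(-7))*1 = ((89/15)² - 28 - 1*89/15*(-7))*1 = (7921/225 - 28 + 623/15)*1 = (10966/225)*1 = 10966/225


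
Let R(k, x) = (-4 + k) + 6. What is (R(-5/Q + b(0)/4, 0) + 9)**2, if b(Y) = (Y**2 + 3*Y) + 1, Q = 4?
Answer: 100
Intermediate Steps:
b(Y) = 1 + Y**2 + 3*Y
R(k, x) = 2 + k
(R(-5/Q + b(0)/4, 0) + 9)**2 = ((2 + (-5/4 + (1 + 0**2 + 3*0)/4)) + 9)**2 = ((2 + (-5*1/4 + (1 + 0 + 0)*(1/4))) + 9)**2 = ((2 + (-5/4 + 1*(1/4))) + 9)**2 = ((2 + (-5/4 + 1/4)) + 9)**2 = ((2 - 1) + 9)**2 = (1 + 9)**2 = 10**2 = 100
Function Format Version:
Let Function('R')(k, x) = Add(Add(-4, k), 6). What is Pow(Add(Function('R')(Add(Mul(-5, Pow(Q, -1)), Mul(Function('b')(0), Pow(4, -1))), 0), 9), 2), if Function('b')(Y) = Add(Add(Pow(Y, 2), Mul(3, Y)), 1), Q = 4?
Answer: 100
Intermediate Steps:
Function('b')(Y) = Add(1, Pow(Y, 2), Mul(3, Y))
Function('R')(k, x) = Add(2, k)
Pow(Add(Function('R')(Add(Mul(-5, Pow(Q, -1)), Mul(Function('b')(0), Pow(4, -1))), 0), 9), 2) = Pow(Add(Add(2, Add(Mul(-5, Pow(4, -1)), Mul(Add(1, Pow(0, 2), Mul(3, 0)), Pow(4, -1)))), 9), 2) = Pow(Add(Add(2, Add(Mul(-5, Rational(1, 4)), Mul(Add(1, 0, 0), Rational(1, 4)))), 9), 2) = Pow(Add(Add(2, Add(Rational(-5, 4), Mul(1, Rational(1, 4)))), 9), 2) = Pow(Add(Add(2, Add(Rational(-5, 4), Rational(1, 4))), 9), 2) = Pow(Add(Add(2, -1), 9), 2) = Pow(Add(1, 9), 2) = Pow(10, 2) = 100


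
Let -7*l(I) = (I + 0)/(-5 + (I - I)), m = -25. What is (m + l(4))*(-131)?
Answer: 114101/35 ≈ 3260.0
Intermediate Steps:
l(I) = I/35 (l(I) = -(I + 0)/(7*(-5 + (I - I))) = -I/(7*(-5 + 0)) = -I/(7*(-5)) = -I*(-1)/(7*5) = -(-1)*I/35 = I/35)
(m + l(4))*(-131) = (-25 + (1/35)*4)*(-131) = (-25 + 4/35)*(-131) = -871/35*(-131) = 114101/35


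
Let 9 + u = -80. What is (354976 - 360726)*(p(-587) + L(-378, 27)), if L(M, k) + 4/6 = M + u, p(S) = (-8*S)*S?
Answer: 47558589250/3 ≈ 1.5853e+10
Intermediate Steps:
u = -89 (u = -9 - 80 = -89)
p(S) = -8*S²
L(M, k) = -269/3 + M (L(M, k) = -⅔ + (M - 89) = -⅔ + (-89 + M) = -269/3 + M)
(354976 - 360726)*(p(-587) + L(-378, 27)) = (354976 - 360726)*(-8*(-587)² + (-269/3 - 378)) = -5750*(-8*344569 - 1403/3) = -5750*(-2756552 - 1403/3) = -5750*(-8271059/3) = 47558589250/3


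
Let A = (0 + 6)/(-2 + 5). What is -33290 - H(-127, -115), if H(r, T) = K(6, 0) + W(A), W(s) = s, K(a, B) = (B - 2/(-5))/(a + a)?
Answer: -998761/30 ≈ -33292.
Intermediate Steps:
K(a, B) = (⅖ + B)/(2*a) (K(a, B) = (B - 2*(-⅕))/((2*a)) = (B + ⅖)*(1/(2*a)) = (⅖ + B)*(1/(2*a)) = (⅖ + B)/(2*a))
A = 2 (A = 6/3 = 6*(⅓) = 2)
H(r, T) = 61/30 (H(r, T) = (⅒)*(2 + 5*0)/6 + 2 = (⅒)*(⅙)*(2 + 0) + 2 = (⅒)*(⅙)*2 + 2 = 1/30 + 2 = 61/30)
-33290 - H(-127, -115) = -33290 - 1*61/30 = -33290 - 61/30 = -998761/30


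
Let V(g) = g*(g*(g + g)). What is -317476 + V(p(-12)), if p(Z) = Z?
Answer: -320932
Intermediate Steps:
V(g) = 2*g³ (V(g) = g*(g*(2*g)) = g*(2*g²) = 2*g³)
-317476 + V(p(-12)) = -317476 + 2*(-12)³ = -317476 + 2*(-1728) = -317476 - 3456 = -320932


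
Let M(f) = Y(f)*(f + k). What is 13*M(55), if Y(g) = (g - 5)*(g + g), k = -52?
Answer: 214500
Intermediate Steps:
Y(g) = 2*g*(-5 + g) (Y(g) = (-5 + g)*(2*g) = 2*g*(-5 + g))
M(f) = 2*f*(-52 + f)*(-5 + f) (M(f) = (2*f*(-5 + f))*(f - 52) = (2*f*(-5 + f))*(-52 + f) = 2*f*(-52 + f)*(-5 + f))
13*M(55) = 13*(2*55*(-52 + 55)*(-5 + 55)) = 13*(2*55*3*50) = 13*16500 = 214500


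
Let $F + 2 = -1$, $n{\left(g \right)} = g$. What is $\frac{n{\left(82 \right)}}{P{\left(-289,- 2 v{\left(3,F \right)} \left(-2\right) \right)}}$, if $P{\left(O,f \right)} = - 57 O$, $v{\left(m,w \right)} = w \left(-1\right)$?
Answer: $\frac{82}{16473} \approx 0.0049778$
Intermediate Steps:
$F = -3$ ($F = -2 - 1 = -3$)
$v{\left(m,w \right)} = - w$
$\frac{n{\left(82 \right)}}{P{\left(-289,- 2 v{\left(3,F \right)} \left(-2\right) \right)}} = \frac{82}{\left(-57\right) \left(-289\right)} = \frac{82}{16473}$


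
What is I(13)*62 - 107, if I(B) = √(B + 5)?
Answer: -107 + 186*√2 ≈ 156.04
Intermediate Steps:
I(B) = √(5 + B)
I(13)*62 - 107 = √(5 + 13)*62 - 107 = √18*62 - 107 = (3*√2)*62 - 107 = 186*√2 - 107 = -107 + 186*√2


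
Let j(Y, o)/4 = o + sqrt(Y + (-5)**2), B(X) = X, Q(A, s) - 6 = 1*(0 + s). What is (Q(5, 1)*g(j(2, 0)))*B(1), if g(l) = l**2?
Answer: 3024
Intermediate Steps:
Q(A, s) = 6 + s (Q(A, s) = 6 + 1*(0 + s) = 6 + 1*s = 6 + s)
j(Y, o) = 4*o + 4*sqrt(25 + Y) (j(Y, o) = 4*(o + sqrt(Y + (-5)**2)) = 4*(o + sqrt(Y + 25)) = 4*(o + sqrt(25 + Y)) = 4*o + 4*sqrt(25 + Y))
(Q(5, 1)*g(j(2, 0)))*B(1) = ((6 + 1)*(4*0 + 4*sqrt(25 + 2))**2)*1 = (7*(0 + 4*sqrt(27))**2)*1 = (7*(0 + 4*(3*sqrt(3)))**2)*1 = (7*(0 + 12*sqrt(3))**2)*1 = (7*(12*sqrt(3))**2)*1 = (7*432)*1 = 3024*1 = 3024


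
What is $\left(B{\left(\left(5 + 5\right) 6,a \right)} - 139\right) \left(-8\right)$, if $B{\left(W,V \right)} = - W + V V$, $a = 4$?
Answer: $1464$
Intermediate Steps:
$B{\left(W,V \right)} = V^{2} - W$ ($B{\left(W,V \right)} = - W + V^{2} = V^{2} - W$)
$\left(B{\left(\left(5 + 5\right) 6,a \right)} - 139\right) \left(-8\right) = \left(\left(4^{2} - \left(5 + 5\right) 6\right) - 139\right) \left(-8\right) = \left(\left(16 - 10 \cdot 6\right) - 139\right) \left(-8\right) = \left(\left(16 - 60\right) - 139\right) \left(-8\right) = \left(-44 - 139\right) \left(-8\right) = \left(-183\right) \left(-8\right) = 1464$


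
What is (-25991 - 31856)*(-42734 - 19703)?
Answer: 3611793139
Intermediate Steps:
(-25991 - 31856)*(-42734 - 19703) = -57847*(-62437) = 3611793139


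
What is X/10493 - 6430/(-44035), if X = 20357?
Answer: 192778097/92411851 ≈ 2.0861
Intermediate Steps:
X/10493 - 6430/(-44035) = 20357/10493 - 6430/(-44035) = 20357*(1/10493) - 6430*(-1/44035) = 20357/10493 + 1286/8807 = 192778097/92411851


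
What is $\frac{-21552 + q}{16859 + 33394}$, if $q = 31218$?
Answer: $\frac{3222}{16751} \approx 0.19235$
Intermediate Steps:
$\frac{-21552 + q}{16859 + 33394} = \frac{-21552 + 31218}{16859 + 33394} = \frac{9666}{50253} = 9666 \cdot \frac{1}{50253} = \frac{3222}{16751}$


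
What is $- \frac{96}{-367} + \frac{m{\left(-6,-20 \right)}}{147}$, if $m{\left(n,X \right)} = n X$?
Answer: $\frac{19384}{17983} \approx 1.0779$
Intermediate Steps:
$m{\left(n,X \right)} = X n$
$- \frac{96}{-367} + \frac{m{\left(-6,-20 \right)}}{147} = - \frac{96}{-367} + \frac{\left(-20\right) \left(-6\right)}{147} = \left(-96\right) \left(- \frac{1}{367}\right) + 120 \cdot \frac{1}{147} = \frac{96}{367} + \frac{40}{49} = \frac{19384}{17983}$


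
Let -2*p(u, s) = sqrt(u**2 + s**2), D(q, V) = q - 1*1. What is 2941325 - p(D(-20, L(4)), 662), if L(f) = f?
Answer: 2941325 + sqrt(438685)/2 ≈ 2.9417e+6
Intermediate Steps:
D(q, V) = -1 + q (D(q, V) = q - 1 = -1 + q)
p(u, s) = -sqrt(s**2 + u**2)/2 (p(u, s) = -sqrt(u**2 + s**2)/2 = -sqrt(s**2 + u**2)/2)
2941325 - p(D(-20, L(4)), 662) = 2941325 - (-1)*sqrt(662**2 + (-1 - 20)**2)/2 = 2941325 - (-1)*sqrt(438244 + (-21)**2)/2 = 2941325 - (-1)*sqrt(438244 + 441)/2 = 2941325 - (-1)*sqrt(438685)/2 = 2941325 + sqrt(438685)/2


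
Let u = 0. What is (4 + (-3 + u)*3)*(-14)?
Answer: 70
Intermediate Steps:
(4 + (-3 + u)*3)*(-14) = (4 + (-3 + 0)*3)*(-14) = (4 - 3*3)*(-14) = (4 - 9)*(-14) = -5*(-14) = 70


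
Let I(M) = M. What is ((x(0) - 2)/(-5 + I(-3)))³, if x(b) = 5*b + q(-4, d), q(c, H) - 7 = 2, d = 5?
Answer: -343/512 ≈ -0.66992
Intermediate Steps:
q(c, H) = 9 (q(c, H) = 7 + 2 = 9)
x(b) = 9 + 5*b (x(b) = 5*b + 9 = 9 + 5*b)
((x(0) - 2)/(-5 + I(-3)))³ = (((9 + 5*0) - 2)/(-5 - 3))³ = (((9 + 0) - 2)/(-8))³ = (-(9 - 2)/8)³ = (-⅛*7)³ = (-7/8)³ = -343/512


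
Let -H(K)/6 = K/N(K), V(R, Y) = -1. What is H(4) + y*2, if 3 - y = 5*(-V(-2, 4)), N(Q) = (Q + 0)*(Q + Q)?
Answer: -19/4 ≈ -4.7500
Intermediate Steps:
N(Q) = 2*Q² (N(Q) = Q*(2*Q) = 2*Q²)
y = -2 (y = 3 - 5*(-1*(-1)) = 3 - 5 = -2)
H(K) = -3/K (H(K) = -6*K/(2*K²) = -6*K*1/(2*K²) = -3/K)
H(4) + y*2 = -3/4 - 2*2 = -3*¼ - 4 = -¾ - 4 = -19/4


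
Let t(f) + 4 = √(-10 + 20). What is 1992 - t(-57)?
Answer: 1996 - √10 ≈ 1992.8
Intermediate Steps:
t(f) = -4 + √10 (t(f) = -4 + √(-10 + 20) = -4 + √10)
1992 - t(-57) = 1992 - (-4 + √10) = 1992 + (4 - √10) = 1996 - √10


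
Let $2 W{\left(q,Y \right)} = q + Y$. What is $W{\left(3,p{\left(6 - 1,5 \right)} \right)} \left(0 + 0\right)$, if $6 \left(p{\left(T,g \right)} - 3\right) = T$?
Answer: $0$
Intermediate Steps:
$p{\left(T,g \right)} = 3 + \frac{T}{6}$
$W{\left(q,Y \right)} = \frac{Y}{2} + \frac{q}{2}$ ($W{\left(q,Y \right)} = \frac{q + Y}{2} = \frac{Y + q}{2} = \frac{Y}{2} + \frac{q}{2}$)
$W{\left(3,p{\left(6 - 1,5 \right)} \right)} \left(0 + 0\right) = \left(\frac{3 + \frac{6 - 1}{6}}{2} + \frac{1}{2} \cdot 3\right) \left(0 + 0\right) = \left(\frac{3 + \frac{6 - 1}{6}}{2} + \frac{3}{2}\right) 0 = \left(\frac{3 + \frac{1}{6} \cdot 5}{2} + \frac{3}{2}\right) 0 = \left(\frac{3 + \frac{5}{6}}{2} + \frac{3}{2}\right) 0 = \left(\frac{1}{2} \cdot \frac{23}{6} + \frac{3}{2}\right) 0 = \left(\frac{23}{12} + \frac{3}{2}\right) 0 = \frac{41}{12} \cdot 0 = 0$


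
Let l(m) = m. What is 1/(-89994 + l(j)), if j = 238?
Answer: -1/89756 ≈ -1.1141e-5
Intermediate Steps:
1/(-89994 + l(j)) = 1/(-89994 + 238) = 1/(-89756) = -1/89756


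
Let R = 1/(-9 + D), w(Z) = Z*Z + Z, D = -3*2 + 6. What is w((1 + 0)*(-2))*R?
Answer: -2/9 ≈ -0.22222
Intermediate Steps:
D = 0 (D = -6 + 6 = 0)
w(Z) = Z + Z**2 (w(Z) = Z**2 + Z = Z + Z**2)
R = -1/9 (R = 1/(-9 + 0) = 1/(-9) = -1/9 ≈ -0.11111)
w((1 + 0)*(-2))*R = (((1 + 0)*(-2))*(1 + (1 + 0)*(-2)))*(-1/9) = ((1*(-2))*(1 + 1*(-2)))*(-1/9) = -2*(1 - 2)*(-1/9) = -2*(-1)*(-1/9) = 2*(-1/9) = -2/9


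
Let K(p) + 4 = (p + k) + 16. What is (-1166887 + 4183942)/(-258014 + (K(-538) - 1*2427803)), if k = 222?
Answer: -3017055/2686121 ≈ -1.1232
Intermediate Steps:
K(p) = 234 + p (K(p) = -4 + ((p + 222) + 16) = -4 + ((222 + p) + 16) = -4 + (238 + p) = 234 + p)
(-1166887 + 4183942)/(-258014 + (K(-538) - 1*2427803)) = (-1166887 + 4183942)/(-258014 + ((234 - 538) - 1*2427803)) = 3017055/(-258014 + (-304 - 2427803)) = 3017055/(-258014 - 2428107) = 3017055/(-2686121) = 3017055*(-1/2686121) = -3017055/2686121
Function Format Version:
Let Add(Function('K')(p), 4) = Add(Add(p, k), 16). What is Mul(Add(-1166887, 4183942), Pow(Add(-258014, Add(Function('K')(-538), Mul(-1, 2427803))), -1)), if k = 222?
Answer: Rational(-3017055, 2686121) ≈ -1.1232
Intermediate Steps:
Function('K')(p) = Add(234, p) (Function('K')(p) = Add(-4, Add(Add(p, 222), 16)) = Add(-4, Add(Add(222, p), 16)) = Add(-4, Add(238, p)) = Add(234, p))
Mul(Add(-1166887, 4183942), Pow(Add(-258014, Add(Function('K')(-538), Mul(-1, 2427803))), -1)) = Mul(Add(-1166887, 4183942), Pow(Add(-258014, Add(Add(234, -538), Mul(-1, 2427803))), -1)) = Mul(3017055, Pow(Add(-258014, Add(-304, -2427803)), -1)) = Mul(3017055, Pow(Add(-258014, -2428107), -1)) = Mul(3017055, Pow(-2686121, -1)) = Mul(3017055, Rational(-1, 2686121)) = Rational(-3017055, 2686121)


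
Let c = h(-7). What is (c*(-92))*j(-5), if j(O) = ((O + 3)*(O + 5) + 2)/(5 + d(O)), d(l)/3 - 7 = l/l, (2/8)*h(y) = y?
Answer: 5152/29 ≈ 177.66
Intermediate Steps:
h(y) = 4*y
c = -28 (c = 4*(-7) = -28)
d(l) = 24 (d(l) = 21 + 3*(l/l) = 21 + 3*1 = 21 + 3 = 24)
j(O) = 2/29 + (3 + O)*(5 + O)/29 (j(O) = ((O + 3)*(O + 5) + 2)/(5 + 24) = ((3 + O)*(5 + O) + 2)/29 = (2 + (3 + O)*(5 + O))*(1/29) = 2/29 + (3 + O)*(5 + O)/29)
(c*(-92))*j(-5) = (-28*(-92))*(17/29 + (1/29)*(-5)**2 + (8/29)*(-5)) = 2576*(17/29 + (1/29)*25 - 40/29) = 2576*(17/29 + 25/29 - 40/29) = 2576*(2/29) = 5152/29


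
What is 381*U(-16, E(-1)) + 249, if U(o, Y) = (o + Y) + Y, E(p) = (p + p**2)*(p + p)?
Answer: -5847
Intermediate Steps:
E(p) = 2*p*(p + p**2) (E(p) = (p + p**2)*(2*p) = 2*p*(p + p**2))
U(o, Y) = o + 2*Y (U(o, Y) = (Y + o) + Y = o + 2*Y)
381*U(-16, E(-1)) + 249 = 381*(-16 + 2*(2*(-1)**2*(1 - 1))) + 249 = 381*(-16 + 2*(2*1*0)) + 249 = 381*(-16 + 2*0) + 249 = 381*(-16 + 0) + 249 = 381*(-16) + 249 = -6096 + 249 = -5847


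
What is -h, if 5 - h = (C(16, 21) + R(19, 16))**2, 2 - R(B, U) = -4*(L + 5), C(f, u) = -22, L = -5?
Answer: 395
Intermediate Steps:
R(B, U) = 2 (R(B, U) = 2 - (-4)*(-5 + 5) = 2 - (-4)*0 = 2 - 1*0 = 2 + 0 = 2)
h = -395 (h = 5 - (-22 + 2)**2 = 5 - 1*(-20)**2 = 5 - 1*400 = 5 - 400 = -395)
-h = -1*(-395) = 395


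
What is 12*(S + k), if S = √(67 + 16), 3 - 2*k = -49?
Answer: 312 + 12*√83 ≈ 421.33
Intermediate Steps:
k = 26 (k = 3/2 - ½*(-49) = 3/2 + 49/2 = 26)
S = √83 ≈ 9.1104
12*(S + k) = 12*(√83 + 26) = 12*(26 + √83) = 312 + 12*√83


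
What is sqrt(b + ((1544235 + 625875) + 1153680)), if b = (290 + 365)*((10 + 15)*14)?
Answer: 4*sqrt(222065) ≈ 1885.0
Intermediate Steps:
b = 229250 (b = 655*(25*14) = 655*350 = 229250)
sqrt(b + ((1544235 + 625875) + 1153680)) = sqrt(229250 + ((1544235 + 625875) + 1153680)) = sqrt(229250 + (2170110 + 1153680)) = sqrt(229250 + 3323790) = sqrt(3553040) = 4*sqrt(222065)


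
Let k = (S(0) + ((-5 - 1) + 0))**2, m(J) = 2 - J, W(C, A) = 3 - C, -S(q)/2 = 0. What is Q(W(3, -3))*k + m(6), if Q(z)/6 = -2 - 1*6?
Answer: -1732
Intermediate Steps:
S(q) = 0 (S(q) = -2*0 = 0)
Q(z) = -48 (Q(z) = 6*(-2 - 1*6) = 6*(-2 - 6) = 6*(-8) = -48)
k = 36 (k = (0 + ((-5 - 1) + 0))**2 = (0 + (-6 + 0))**2 = (0 - 6)**2 = (-6)**2 = 36)
Q(W(3, -3))*k + m(6) = -48*36 + (2 - 1*6) = -1728 + (2 - 6) = -1728 - 4 = -1732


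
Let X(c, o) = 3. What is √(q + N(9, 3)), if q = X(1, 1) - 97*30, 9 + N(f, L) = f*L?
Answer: 3*I*√321 ≈ 53.749*I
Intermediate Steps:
N(f, L) = -9 + L*f (N(f, L) = -9 + f*L = -9 + L*f)
q = -2907 (q = 3 - 97*30 = 3 - 2910 = -2907)
√(q + N(9, 3)) = √(-2907 + (-9 + 3*9)) = √(-2907 + (-9 + 27)) = √(-2907 + 18) = √(-2889) = 3*I*√321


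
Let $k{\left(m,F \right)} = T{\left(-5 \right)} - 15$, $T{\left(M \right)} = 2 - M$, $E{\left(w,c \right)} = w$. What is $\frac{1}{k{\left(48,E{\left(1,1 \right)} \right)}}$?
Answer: $- \frac{1}{8} \approx -0.125$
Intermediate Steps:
$k{\left(m,F \right)} = -8$ ($k{\left(m,F \right)} = \left(2 - -5\right) - 15 = \left(2 + 5\right) - 15 = 7 - 15 = -8$)
$\frac{1}{k{\left(48,E{\left(1,1 \right)} \right)}} = \frac{1}{-8} = - \frac{1}{8}$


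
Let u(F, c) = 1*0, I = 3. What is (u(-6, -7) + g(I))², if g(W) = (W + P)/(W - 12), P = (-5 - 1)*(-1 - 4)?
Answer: 121/9 ≈ 13.444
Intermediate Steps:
P = 30 (P = -6*(-5) = 30)
u(F, c) = 0
g(W) = (30 + W)/(-12 + W) (g(W) = (W + 30)/(W - 12) = (30 + W)/(-12 + W))
(u(-6, -7) + g(I))² = (0 + (30 + 3)/(-12 + 3))² = (0 + 33/(-9))² = (0 - ⅑*33)² = (0 - 11/3)² = (-11/3)² = 121/9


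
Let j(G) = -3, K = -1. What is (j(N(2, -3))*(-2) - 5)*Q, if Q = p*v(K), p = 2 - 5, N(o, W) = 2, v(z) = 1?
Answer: -3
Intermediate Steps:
p = -3
Q = -3 (Q = -3*1 = -3)
(j(N(2, -3))*(-2) - 5)*Q = (-3*(-2) - 5)*(-3) = (6 - 5)*(-3) = 1*(-3) = -3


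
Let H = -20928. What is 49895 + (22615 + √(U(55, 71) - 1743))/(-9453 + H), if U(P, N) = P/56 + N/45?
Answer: 1515837380/30381 - I*√307013630/12760020 ≈ 49894.0 - 0.0013732*I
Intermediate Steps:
U(P, N) = N/45 + P/56 (U(P, N) = P*(1/56) + N*(1/45) = P/56 + N/45 = N/45 + P/56)
49895 + (22615 + √(U(55, 71) - 1743))/(-9453 + H) = 49895 + (22615 + √(((1/45)*71 + (1/56)*55) - 1743))/(-9453 - 20928) = 49895 + (22615 + √((71/45 + 55/56) - 1743))/(-30381) = 49895 + (22615 + √(6451/2520 - 1743))*(-1/30381) = 49895 + (22615 + √(-4385909/2520))*(-1/30381) = 49895 + (22615 + I*√307013630/420)*(-1/30381) = 49895 + (-22615/30381 - I*√307013630/12760020) = 1515837380/30381 - I*√307013630/12760020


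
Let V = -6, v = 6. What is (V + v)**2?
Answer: 0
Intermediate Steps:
(V + v)**2 = (-6 + 6)**2 = 0**2 = 0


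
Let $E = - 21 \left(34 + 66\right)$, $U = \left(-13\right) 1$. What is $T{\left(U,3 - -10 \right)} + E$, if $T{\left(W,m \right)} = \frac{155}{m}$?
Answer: $- \frac{27145}{13} \approx -2088.1$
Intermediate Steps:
$U = -13$
$E = -2100$ ($E = \left(-21\right) 100 = -2100$)
$T{\left(U,3 - -10 \right)} + E = \frac{155}{3 - -10} - 2100 = \frac{155}{3 + 10} - 2100 = \frac{155}{13} - 2100 = - \frac{27145}{13}$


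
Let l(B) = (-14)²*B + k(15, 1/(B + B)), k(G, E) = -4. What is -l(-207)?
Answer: 40576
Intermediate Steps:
l(B) = -4 + 196*B (l(B) = (-14)²*B - 4 = 196*B - 4 = -4 + 196*B)
-l(-207) = -(-4 + 196*(-207)) = -(-4 - 40572) = -1*(-40576) = 40576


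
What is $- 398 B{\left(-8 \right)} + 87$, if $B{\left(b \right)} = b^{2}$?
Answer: $-25385$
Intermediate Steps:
$- 398 B{\left(-8 \right)} + 87 = - 398 \left(-8\right)^{2} + 87 = \left(-398\right) 64 + 87 = -25472 + 87 = -25385$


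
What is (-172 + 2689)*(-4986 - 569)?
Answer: -13981935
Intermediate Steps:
(-172 + 2689)*(-4986 - 569) = 2517*(-5555) = -13981935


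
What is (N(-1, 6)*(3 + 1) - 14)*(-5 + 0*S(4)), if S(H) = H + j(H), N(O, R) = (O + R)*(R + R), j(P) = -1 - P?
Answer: -1130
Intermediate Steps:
N(O, R) = 2*R*(O + R) (N(O, R) = (O + R)*(2*R) = 2*R*(O + R))
S(H) = -1 (S(H) = H + (-1 - H) = -1)
(N(-1, 6)*(3 + 1) - 14)*(-5 + 0*S(4)) = ((2*6*(-1 + 6))*(3 + 1) - 14)*(-5 + 0*(-1)) = ((2*6*5)*4 - 14)*(-5 + 0) = (60*4 - 14)*(-5) = (240 - 14)*(-5) = 226*(-5) = -1130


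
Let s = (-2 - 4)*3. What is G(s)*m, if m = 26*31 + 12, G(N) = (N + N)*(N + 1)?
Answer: 500616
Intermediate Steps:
s = -18 (s = -6*3 = -18)
G(N) = 2*N*(1 + N) (G(N) = (2*N)*(1 + N) = 2*N*(1 + N))
m = 818 (m = 806 + 12 = 818)
G(s)*m = (2*(-18)*(1 - 18))*818 = (2*(-18)*(-17))*818 = 612*818 = 500616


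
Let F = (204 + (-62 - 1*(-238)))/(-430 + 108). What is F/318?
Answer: -95/25599 ≈ -0.0037111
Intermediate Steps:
F = -190/161 (F = (204 + (-62 + 238))/(-322) = (204 + 176)*(-1/322) = 380*(-1/322) = -190/161 ≈ -1.1801)
F/318 = -190/161/318 = -190/161*1/318 = -95/25599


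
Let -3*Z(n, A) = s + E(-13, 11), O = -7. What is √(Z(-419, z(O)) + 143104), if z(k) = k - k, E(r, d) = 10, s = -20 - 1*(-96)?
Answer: √1287678/3 ≈ 378.25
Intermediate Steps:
s = 76 (s = -20 + 96 = 76)
z(k) = 0
Z(n, A) = -86/3 (Z(n, A) = -(76 + 10)/3 = -⅓*86 = -86/3)
√(Z(-419, z(O)) + 143104) = √(-86/3 + 143104) = √(429226/3) = √1287678/3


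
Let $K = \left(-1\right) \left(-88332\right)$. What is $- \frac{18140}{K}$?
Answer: $- \frac{4535}{22083} \approx -0.20536$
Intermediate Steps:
$K = 88332$
$- \frac{18140}{K} = - \frac{18140}{88332} = \left(-18140\right) \frac{1}{88332} = - \frac{4535}{22083}$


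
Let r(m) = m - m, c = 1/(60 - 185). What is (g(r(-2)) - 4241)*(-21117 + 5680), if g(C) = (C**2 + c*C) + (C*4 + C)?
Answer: 65468317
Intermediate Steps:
c = -1/125 (c = 1/(-125) = -1/125 ≈ -0.0080000)
r(m) = 0
g(C) = C**2 + 624*C/125 (g(C) = (C**2 - C/125) + (C*4 + C) = (C**2 - C/125) + (4*C + C) = (C**2 - C/125) + 5*C = C**2 + 624*C/125)
(g(r(-2)) - 4241)*(-21117 + 5680) = ((1/125)*0*(624 + 125*0) - 4241)*(-21117 + 5680) = ((1/125)*0*(624 + 0) - 4241)*(-15437) = ((1/125)*0*624 - 4241)*(-15437) = (0 - 4241)*(-15437) = -4241*(-15437) = 65468317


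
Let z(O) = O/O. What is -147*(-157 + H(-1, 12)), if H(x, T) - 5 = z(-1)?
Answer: 22197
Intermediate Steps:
z(O) = 1
H(x, T) = 6 (H(x, T) = 5 + 1 = 6)
-147*(-157 + H(-1, 12)) = -147*(-157 + 6) = -147*(-151) = 22197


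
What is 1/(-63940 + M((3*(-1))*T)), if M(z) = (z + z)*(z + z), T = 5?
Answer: -1/63040 ≈ -1.5863e-5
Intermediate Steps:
M(z) = 4*z² (M(z) = (2*z)*(2*z) = 4*z²)
1/(-63940 + M((3*(-1))*T)) = 1/(-63940 + 4*((3*(-1))*5)²) = 1/(-63940 + 4*(-3*5)²) = 1/(-63940 + 4*(-15)²) = 1/(-63940 + 4*225) = 1/(-63940 + 900) = 1/(-63040) = -1/63040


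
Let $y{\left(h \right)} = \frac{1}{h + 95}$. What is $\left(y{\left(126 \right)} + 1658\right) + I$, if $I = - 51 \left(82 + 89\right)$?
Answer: $- \frac{1560922}{221} \approx -7063.0$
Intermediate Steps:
$y{\left(h \right)} = \frac{1}{95 + h}$
$I = -8721$ ($I = \left(-51\right) 171 = -8721$)
$\left(y{\left(126 \right)} + 1658\right) + I = \left(\frac{1}{95 + 126} + 1658\right) - 8721 = \left(\frac{1}{221} + 1658\right) - 8721 = \frac{366419}{221} - 8721 = - \frac{1560922}{221}$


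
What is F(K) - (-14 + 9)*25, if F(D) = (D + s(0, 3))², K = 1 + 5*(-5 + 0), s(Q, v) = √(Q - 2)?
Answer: 699 - 48*I*√2 ≈ 699.0 - 67.882*I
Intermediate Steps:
s(Q, v) = √(-2 + Q)
K = -24 (K = 1 + 5*(-5) = 1 - 25 = -24)
F(D) = (D + I*√2)² (F(D) = (D + √(-2 + 0))² = (D + √(-2))² = (D + I*√2)²)
F(K) - (-14 + 9)*25 = (-24 + I*√2)² - (-14 + 9)*25 = (-24 + I*√2)² - (-5)*25 = (-24 + I*√2)² - 1*(-125) = (-24 + I*√2)² + 125 = 125 + (-24 + I*√2)²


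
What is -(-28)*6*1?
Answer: 168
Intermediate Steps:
-(-28)*6*1 = -7*(-24)*1 = 168*1 = 168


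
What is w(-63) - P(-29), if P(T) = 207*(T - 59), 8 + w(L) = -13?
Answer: 18195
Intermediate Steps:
w(L) = -21 (w(L) = -8 - 13 = -21)
P(T) = -12213 + 207*T (P(T) = 207*(-59 + T) = -12213 + 207*T)
w(-63) - P(-29) = -21 - (-12213 + 207*(-29)) = -21 - (-12213 - 6003) = -21 - 1*(-18216) = -21 + 18216 = 18195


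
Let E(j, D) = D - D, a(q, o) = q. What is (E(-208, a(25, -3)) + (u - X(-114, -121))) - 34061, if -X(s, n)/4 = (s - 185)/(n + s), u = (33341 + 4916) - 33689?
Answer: -6929659/235 ≈ -29488.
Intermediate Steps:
u = 4568 (u = 38257 - 33689 = 4568)
X(s, n) = -4*(-185 + s)/(n + s) (X(s, n) = -4*(s - 185)/(n + s) = -4*(-185 + s)/(n + s))
E(j, D) = 0
(E(-208, a(25, -3)) + (u - X(-114, -121))) - 34061 = (0 + (4568 - 4*(185 - 1*(-114))/(-121 - 114))) - 34061 = (0 + (4568 - 4*(185 + 114)/(-235))) - 34061 = (0 + (4568 - 4*(-1)*299/235)) - 34061 = (0 + (4568 - 1*(-1196/235))) - 34061 = (0 + (4568 + 1196/235)) - 34061 = (0 + 1074676/235) - 34061 = 1074676/235 - 34061 = -6929659/235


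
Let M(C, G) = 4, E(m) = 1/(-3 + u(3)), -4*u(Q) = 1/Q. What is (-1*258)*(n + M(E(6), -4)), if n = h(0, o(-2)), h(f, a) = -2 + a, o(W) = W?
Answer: 0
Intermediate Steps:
u(Q) = -1/(4*Q)
E(m) = -12/37 (E(m) = 1/(-3 - ¼/3) = 1/(-3 - ¼*⅓) = 1/(-3 - 1/12) = 1/(-37/12) = -12/37)
n = -4 (n = -2 - 2 = -4)
(-1*258)*(n + M(E(6), -4)) = (-1*258)*(-4 + 4) = -258*0 = 0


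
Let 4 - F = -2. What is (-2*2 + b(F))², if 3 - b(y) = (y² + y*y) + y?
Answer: 6241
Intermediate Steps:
F = 6 (F = 4 - 1*(-2) = 4 + 2 = 6)
b(y) = 3 - y - 2*y² (b(y) = 3 - ((y² + y*y) + y) = 3 - ((y² + y²) + y) = 3 - (2*y² + y) = 3 - (y + 2*y²) = 3 + (-y - 2*y²) = 3 - y - 2*y²)
(-2*2 + b(F))² = (-2*2 + (3 - 1*6 - 2*6²))² = (-4 + (3 - 6 - 2*36))² = (-4 + (3 - 6 - 72))² = (-4 - 75)² = (-79)² = 6241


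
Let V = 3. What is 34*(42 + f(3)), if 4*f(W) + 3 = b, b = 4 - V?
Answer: 1411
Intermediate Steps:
b = 1 (b = 4 - 1*3 = 4 - 3 = 1)
f(W) = -½ (f(W) = -¾ + (¼)*1 = -¾ + ¼ = -½)
34*(42 + f(3)) = 34*(42 - ½) = 34*(83/2) = 1411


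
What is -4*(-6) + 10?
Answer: 34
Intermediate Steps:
-4*(-6) + 10 = 24 + 10 = 34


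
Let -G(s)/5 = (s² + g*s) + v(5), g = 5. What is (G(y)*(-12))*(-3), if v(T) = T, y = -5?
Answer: -900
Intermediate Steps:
G(s) = -25 - 25*s - 5*s² (G(s) = -5*((s² + 5*s) + 5) = -5*(5 + s² + 5*s) = -25 - 25*s - 5*s²)
(G(y)*(-12))*(-3) = ((-25 - 25*(-5) - 5*(-5)²)*(-12))*(-3) = ((-25 + 125 - 5*25)*(-12))*(-3) = ((-25 + 125 - 125)*(-12))*(-3) = -25*(-12)*(-3) = 300*(-3) = -900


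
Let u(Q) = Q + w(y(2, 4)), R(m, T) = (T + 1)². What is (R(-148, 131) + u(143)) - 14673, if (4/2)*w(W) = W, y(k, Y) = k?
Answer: 2895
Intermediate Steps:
R(m, T) = (1 + T)²
w(W) = W/2
u(Q) = 1 + Q (u(Q) = Q + (½)*2 = Q + 1 = 1 + Q)
(R(-148, 131) + u(143)) - 14673 = ((1 + 131)² + (1 + 143)) - 14673 = (132² + 144) - 14673 = (17424 + 144) - 14673 = 17568 - 14673 = 2895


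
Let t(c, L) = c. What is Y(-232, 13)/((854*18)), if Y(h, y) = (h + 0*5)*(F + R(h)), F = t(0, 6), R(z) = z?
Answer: 13456/3843 ≈ 3.5014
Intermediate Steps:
F = 0
Y(h, y) = h² (Y(h, y) = (h + 0*5)*(0 + h) = (h + 0)*h = h*h = h²)
Y(-232, 13)/((854*18)) = (-232)²/((854*18)) = 53824/15372 = 53824*(1/15372) = 13456/3843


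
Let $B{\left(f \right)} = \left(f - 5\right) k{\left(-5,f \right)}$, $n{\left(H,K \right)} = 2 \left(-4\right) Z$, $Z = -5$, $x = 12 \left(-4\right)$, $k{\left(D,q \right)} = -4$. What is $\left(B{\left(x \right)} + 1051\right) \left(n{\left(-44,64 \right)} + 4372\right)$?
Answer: $5572356$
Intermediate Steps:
$x = -48$
$n{\left(H,K \right)} = 40$ ($n{\left(H,K \right)} = 2 \left(-4\right) \left(-5\right) = \left(-8\right) \left(-5\right) = 40$)
$B{\left(f \right)} = 20 - 4 f$ ($B{\left(f \right)} = \left(f - 5\right) \left(-4\right) = \left(-5 + f\right) \left(-4\right) = 20 - 4 f$)
$\left(B{\left(x \right)} + 1051\right) \left(n{\left(-44,64 \right)} + 4372\right) = \left(\left(20 - -192\right) + 1051\right) \left(40 + 4372\right) = \left(\left(20 + 192\right) + 1051\right) 4412 = \left(212 + 1051\right) 4412 = 1263 \cdot 4412 = 5572356$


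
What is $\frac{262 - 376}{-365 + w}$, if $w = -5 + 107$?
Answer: $\frac{114}{263} \approx 0.43346$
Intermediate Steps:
$w = 102$
$\frac{262 - 376}{-365 + w} = \frac{262 - 376}{-365 + 102} = - \frac{114}{-263} = \left(-114\right) \left(- \frac{1}{263}\right) = \frac{114}{263}$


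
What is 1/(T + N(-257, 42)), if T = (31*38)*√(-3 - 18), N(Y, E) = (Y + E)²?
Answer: 46225/2165891989 - 1178*I*√21/2165891989 ≈ 2.1342e-5 - 2.4924e-6*I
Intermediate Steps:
N(Y, E) = (E + Y)²
T = 1178*I*√21 (T = 1178*√(-21) = 1178*(I*√21) = 1178*I*√21 ≈ 5398.3*I)
1/(T + N(-257, 42)) = 1/(1178*I*√21 + (42 - 257)²) = 1/(1178*I*√21 + (-215)²) = 1/(1178*I*√21 + 46225) = 1/(46225 + 1178*I*√21)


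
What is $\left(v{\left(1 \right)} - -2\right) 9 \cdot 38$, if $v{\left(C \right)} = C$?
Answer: $1026$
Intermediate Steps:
$\left(v{\left(1 \right)} - -2\right) 9 \cdot 38 = \left(1 - -2\right) 9 \cdot 38 = \left(1 + 2\right) 9 \cdot 38 = 3 \cdot 9 \cdot 38 = 27 \cdot 38 = 1026$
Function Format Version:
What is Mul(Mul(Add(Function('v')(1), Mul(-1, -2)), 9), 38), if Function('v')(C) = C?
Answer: 1026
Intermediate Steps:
Mul(Mul(Add(Function('v')(1), Mul(-1, -2)), 9), 38) = Mul(Mul(Add(1, Mul(-1, -2)), 9), 38) = Mul(Mul(Add(1, 2), 9), 38) = Mul(Mul(3, 9), 38) = Mul(27, 38) = 1026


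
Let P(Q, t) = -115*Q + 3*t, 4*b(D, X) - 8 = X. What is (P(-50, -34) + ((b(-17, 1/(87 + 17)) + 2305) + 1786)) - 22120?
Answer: -5149663/416 ≈ -12379.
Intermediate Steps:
b(D, X) = 2 + X/4
(P(-50, -34) + ((b(-17, 1/(87 + 17)) + 2305) + 1786)) - 22120 = ((-115*(-50) + 3*(-34)) + (((2 + 1/(4*(87 + 17))) + 2305) + 1786)) - 22120 = ((5750 - 102) + (((2 + (1/4)/104) + 2305) + 1786)) - 22120 = (5648 + (((2 + (1/4)*(1/104)) + 2305) + 1786)) - 22120 = (5648 + (((2 + 1/416) + 2305) + 1786)) - 22120 = (5648 + ((833/416 + 2305) + 1786)) - 22120 = (5648 + (959713/416 + 1786)) - 22120 = (5648 + 1702689/416) - 22120 = 4052257/416 - 22120 = -5149663/416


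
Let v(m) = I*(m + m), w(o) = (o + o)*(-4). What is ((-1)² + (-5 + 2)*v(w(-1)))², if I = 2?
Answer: 9025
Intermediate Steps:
w(o) = -8*o (w(o) = (2*o)*(-4) = -8*o)
v(m) = 4*m (v(m) = 2*(m + m) = 2*(2*m) = 4*m)
((-1)² + (-5 + 2)*v(w(-1)))² = ((-1)² + (-5 + 2)*(4*(-8*(-1))))² = (1 - 12*8)² = (1 - 3*32)² = (1 - 96)² = (-95)² = 9025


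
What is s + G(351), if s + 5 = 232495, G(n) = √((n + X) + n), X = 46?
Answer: 232490 + 2*√187 ≈ 2.3252e+5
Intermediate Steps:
G(n) = √(46 + 2*n) (G(n) = √((n + 46) + n) = √((46 + n) + n) = √(46 + 2*n))
s = 232490 (s = -5 + 232495 = 232490)
s + G(351) = 232490 + √(46 + 2*351) = 232490 + √(46 + 702) = 232490 + √748 = 232490 + 2*√187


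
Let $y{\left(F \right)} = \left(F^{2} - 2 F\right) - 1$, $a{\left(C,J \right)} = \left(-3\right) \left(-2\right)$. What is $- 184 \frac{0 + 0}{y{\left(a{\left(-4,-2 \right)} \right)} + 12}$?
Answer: $0$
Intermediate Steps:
$a{\left(C,J \right)} = 6$
$y{\left(F \right)} = -1 + F^{2} - 2 F$
$- 184 \frac{0 + 0}{y{\left(a{\left(-4,-2 \right)} \right)} + 12} = - 184 \frac{0 + 0}{\left(-1 + 6^{2} - 12\right) + 12} = - 184 \frac{0}{\left(-1 + 36 - 12\right) + 12} = - 184 \frac{0}{23 + 12} = - 184 \cdot \frac{0}{35} = - 184 \cdot 0 \cdot \frac{1}{35} = \left(-184\right) 0 = 0$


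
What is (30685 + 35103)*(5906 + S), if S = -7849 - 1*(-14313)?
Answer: 813797560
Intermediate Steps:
S = 6464 (S = -7849 + 14313 = 6464)
(30685 + 35103)*(5906 + S) = (30685 + 35103)*(5906 + 6464) = 65788*12370 = 813797560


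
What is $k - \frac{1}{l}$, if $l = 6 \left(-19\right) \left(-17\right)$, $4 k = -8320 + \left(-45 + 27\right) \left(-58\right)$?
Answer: $- \frac{3525223}{1938} \approx -1819.0$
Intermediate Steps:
$k = -1819$ ($k = \frac{-8320 + \left(-45 + 27\right) \left(-58\right)}{4} = \frac{-8320 - -1044}{4} = \frac{-8320 + 1044}{4} = \frac{1}{4} \left(-7276\right) = -1819$)
$l = 1938$ ($l = \left(-114\right) \left(-17\right) = 1938$)
$k - \frac{1}{l} = -1819 - \frac{1}{1938} = - \frac{3525223}{1938}$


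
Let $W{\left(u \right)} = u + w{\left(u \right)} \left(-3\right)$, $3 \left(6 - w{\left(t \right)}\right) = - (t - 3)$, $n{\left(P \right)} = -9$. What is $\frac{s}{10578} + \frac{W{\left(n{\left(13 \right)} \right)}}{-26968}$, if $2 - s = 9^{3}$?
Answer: $- \frac{9723533}{142633752} \approx -0.068171$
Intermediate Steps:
$s = -727$ ($s = 2 - 9^{3} = 2 - 729 = -727$)
$w{\left(t \right)} = 5 + \frac{t}{3}$ ($w{\left(t \right)} = 6 - \frac{\left(-1\right) \left(t - 3\right)}{3} = 6 - \frac{\left(-1\right) \left(-3 + t\right)}{3} = 6 - \frac{3 - t}{3} = 6 + \left(-1 + \frac{t}{3}\right) = 5 + \frac{t}{3}$)
$W{\left(u \right)} = -15$ ($W{\left(u \right)} = u + \left(5 + \frac{u}{3}\right) \left(-3\right) = u - \left(15 + u\right) = -15$)
$\frac{s}{10578} + \frac{W{\left(n{\left(13 \right)} \right)}}{-26968} = - \frac{727}{10578} - \frac{15}{-26968} = \left(-727\right) \frac{1}{10578} - - \frac{15}{26968} = - \frac{727}{10578} + \frac{15}{26968} = - \frac{9723533}{142633752}$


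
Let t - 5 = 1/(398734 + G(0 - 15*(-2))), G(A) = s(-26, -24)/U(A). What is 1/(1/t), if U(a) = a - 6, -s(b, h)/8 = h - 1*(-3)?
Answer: 1993706/398741 ≈ 5.0000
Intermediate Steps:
s(b, h) = -24 - 8*h (s(b, h) = -8*(h - 1*(-3)) = -8*(h + 3) = -8*(3 + h) = -24 - 8*h)
U(a) = -6 + a
G(A) = 168/(-6 + A) (G(A) = (-24 - 8*(-24))/(-6 + A) = (-24 + 192)/(-6 + A) = 168/(-6 + A))
t = 1993706/398741 (t = 5 + 1/(398734 + 168/(-6 + (0 - 15*(-2)))) = 5 + 1/(398734 + 168/(-6 + (0 + 30))) = 5 + 1/(398734 + 168/(-6 + 30)) = 5 + 1/(398734 + 168/24) = 5 + 1/(398734 + 168*(1/24)) = 5 + 1/(398734 + 7) = 5 + 1/398741 = 1993706/398741 ≈ 5.0000)
1/(1/t) = 1/(1/(1993706/398741)) = 1/(398741/1993706) = 1993706/398741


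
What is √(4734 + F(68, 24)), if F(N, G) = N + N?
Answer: √4870 ≈ 69.785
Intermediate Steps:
F(N, G) = 2*N
√(4734 + F(68, 24)) = √(4734 + 2*68) = √(4734 + 136) = √4870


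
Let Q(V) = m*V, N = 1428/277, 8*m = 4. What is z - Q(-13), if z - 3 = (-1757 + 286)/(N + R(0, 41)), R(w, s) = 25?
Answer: -656227/16706 ≈ -39.281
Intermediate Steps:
m = ½ (m = (⅛)*4 = ½ ≈ 0.50000)
N = 1428/277 (N = 1428*(1/277) = 1428/277 ≈ 5.1552)
z = -382408/8353 (z = 3 + (-1757 + 286)/(1428/277 + 25) = 3 - 1471/8353/277 = 3 - 1471*277/8353 = 3 - 407467/8353 = -382408/8353 ≈ -45.781)
Q(V) = V/2
z - Q(-13) = -382408/8353 - (-13)/2 = -382408/8353 - 1*(-13/2) = -382408/8353 + 13/2 = -656227/16706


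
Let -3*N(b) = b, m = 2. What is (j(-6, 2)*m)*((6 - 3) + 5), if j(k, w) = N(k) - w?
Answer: 0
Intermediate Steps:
N(b) = -b/3
j(k, w) = -w - k/3 (j(k, w) = -k/3 - w = -w - k/3)
(j(-6, 2)*m)*((6 - 3) + 5) = ((-1*2 - ⅓*(-6))*2)*((6 - 3) + 5) = ((-2 + 2)*2)*(3 + 5) = (0*2)*8 = 0*8 = 0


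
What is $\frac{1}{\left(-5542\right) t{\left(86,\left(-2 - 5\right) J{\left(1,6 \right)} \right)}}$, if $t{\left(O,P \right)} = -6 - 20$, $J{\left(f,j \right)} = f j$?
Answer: $\frac{1}{144092} \approx 6.94 \cdot 10^{-6}$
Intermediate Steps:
$t{\left(O,P \right)} = -26$
$\frac{1}{\left(-5542\right) t{\left(86,\left(-2 - 5\right) J{\left(1,6 \right)} \right)}} = \frac{1}{\left(-5542\right) \left(-26\right)} = \left(- \frac{1}{5542}\right) \left(- \frac{1}{26}\right) = \frac{1}{144092}$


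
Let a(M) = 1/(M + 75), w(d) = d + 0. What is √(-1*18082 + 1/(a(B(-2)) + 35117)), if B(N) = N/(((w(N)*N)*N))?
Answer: I*√224477124168954049/3523407 ≈ 134.47*I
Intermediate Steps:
w(d) = d
B(N) = N⁻² (B(N) = N/(((N*N)*N)) = N/((N²*N)) = N/(N³) = N/N³ = N⁻²)
a(M) = 1/(75 + M)
√(-1*18082 + 1/(a(B(-2)) + 35117)) = √(-1*18082 + 1/(1/(75 + (-2)⁻²) + 35117)) = √(-18082 + 1/(1/(75 + ¼) + 35117)) = √(-18082 + 1/(1/(301/4) + 35117)) = √(-18082 + 1/(4/301 + 35117)) = √(-18082 + 1/(10570221/301)) = √(-18082 + 301/10570221) = √(-191130735821/10570221) = I*√224477124168954049/3523407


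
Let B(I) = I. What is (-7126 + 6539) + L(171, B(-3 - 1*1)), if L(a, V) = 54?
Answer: -533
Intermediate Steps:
(-7126 + 6539) + L(171, B(-3 - 1*1)) = (-7126 + 6539) + 54 = -587 + 54 = -533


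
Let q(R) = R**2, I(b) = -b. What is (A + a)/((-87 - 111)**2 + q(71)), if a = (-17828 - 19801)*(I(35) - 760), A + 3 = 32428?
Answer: 5989496/8849 ≈ 676.86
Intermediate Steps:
A = 32425 (A = -3 + 32428 = 32425)
a = 29915055 (a = (-17828 - 19801)*(-1*35 - 760) = -37629*(-35 - 760) = -37629*(-795) = 29915055)
(A + a)/((-87 - 111)**2 + q(71)) = (32425 + 29915055)/((-87 - 111)**2 + 71**2) = 29947480/((-198)**2 + 5041) = 29947480/(39204 + 5041) = 29947480/44245 = 29947480*(1/44245) = 5989496/8849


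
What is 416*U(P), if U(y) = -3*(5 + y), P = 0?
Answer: -6240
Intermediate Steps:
U(y) = -15 - 3*y
416*U(P) = 416*(-15 - 3*0) = 416*(-15 + 0) = 416*(-15) = -6240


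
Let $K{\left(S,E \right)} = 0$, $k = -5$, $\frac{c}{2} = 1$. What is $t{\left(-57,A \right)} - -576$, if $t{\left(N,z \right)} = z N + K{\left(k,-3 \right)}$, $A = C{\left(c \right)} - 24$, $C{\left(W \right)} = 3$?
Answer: $1773$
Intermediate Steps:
$c = 2$ ($c = 2 \cdot 1 = 2$)
$A = -21$ ($A = 3 - 24 = -21$)
$t{\left(N,z \right)} = N z$ ($t{\left(N,z \right)} = z N + 0 = N z + 0 = N z$)
$t{\left(-57,A \right)} - -576 = \left(-57\right) \left(-21\right) - -576 = 1197 + 576 = 1773$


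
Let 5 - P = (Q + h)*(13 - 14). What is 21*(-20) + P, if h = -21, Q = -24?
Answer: -460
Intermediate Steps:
P = -40 (P = 5 - (-24 - 21)*(13 - 14) = 5 - (-45)*(-1) = 5 - 1*45 = 5 - 45 = -40)
21*(-20) + P = 21*(-20) - 40 = -420 - 40 = -460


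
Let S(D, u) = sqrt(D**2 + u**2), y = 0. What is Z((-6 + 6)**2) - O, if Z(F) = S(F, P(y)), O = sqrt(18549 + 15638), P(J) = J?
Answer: -sqrt(34187) ≈ -184.90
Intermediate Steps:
O = sqrt(34187) ≈ 184.90
Z(F) = sqrt(F**2) (Z(F) = sqrt(F**2 + 0**2) = sqrt(F**2 + 0) = sqrt(F**2))
Z((-6 + 6)**2) - O = sqrt(((-6 + 6)**2)**2) - sqrt(34187) = sqrt((0**2)**2) - sqrt(34187) = sqrt(0**2) - sqrt(34187) = sqrt(0) - sqrt(34187) = 0 - sqrt(34187) = -sqrt(34187)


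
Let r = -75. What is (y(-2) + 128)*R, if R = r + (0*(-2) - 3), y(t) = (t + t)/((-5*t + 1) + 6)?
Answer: -169416/17 ≈ -9965.6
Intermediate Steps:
y(t) = 2*t/(7 - 5*t) (y(t) = (2*t)/((1 - 5*t) + 6) = (2*t)/(7 - 5*t) = 2*t/(7 - 5*t))
R = -78 (R = -75 + (0*(-2) - 3) = -75 + (0 - 3) = -75 - 3 = -78)
(y(-2) + 128)*R = (-2*(-2)/(-7 + 5*(-2)) + 128)*(-78) = (-2*(-2)/(-7 - 10) + 128)*(-78) = (-2*(-2)/(-17) + 128)*(-78) = (-2*(-2)*(-1/17) + 128)*(-78) = (-4/17 + 128)*(-78) = (2172/17)*(-78) = -169416/17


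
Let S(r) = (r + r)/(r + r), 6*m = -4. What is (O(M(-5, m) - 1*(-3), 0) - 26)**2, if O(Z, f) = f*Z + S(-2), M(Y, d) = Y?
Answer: 625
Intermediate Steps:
m = -2/3 (m = (1/6)*(-4) = -2/3 ≈ -0.66667)
S(r) = 1 (S(r) = (2*r)/((2*r)) = (2*r)*(1/(2*r)) = 1)
O(Z, f) = 1 + Z*f (O(Z, f) = f*Z + 1 = Z*f + 1 = 1 + Z*f)
(O(M(-5, m) - 1*(-3), 0) - 26)**2 = ((1 + (-5 - 1*(-3))*0) - 26)**2 = ((1 + (-5 + 3)*0) - 26)**2 = ((1 - 2*0) - 26)**2 = ((1 + 0) - 26)**2 = (1 - 26)**2 = (-25)**2 = 625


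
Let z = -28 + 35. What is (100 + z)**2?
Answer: 11449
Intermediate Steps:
z = 7
(100 + z)**2 = (100 + 7)**2 = 107**2 = 11449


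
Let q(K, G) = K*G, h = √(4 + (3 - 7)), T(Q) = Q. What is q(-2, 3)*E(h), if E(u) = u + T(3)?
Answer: -18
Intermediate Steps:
h = 0 (h = √(4 - 4) = √0 = 0)
q(K, G) = G*K
E(u) = 3 + u (E(u) = u + 3 = 3 + u)
q(-2, 3)*E(h) = (3*(-2))*(3 + 0) = -6*3 = -18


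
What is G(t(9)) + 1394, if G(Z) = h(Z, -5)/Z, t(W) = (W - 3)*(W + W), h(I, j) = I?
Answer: 1395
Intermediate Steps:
t(W) = 2*W*(-3 + W) (t(W) = (-3 + W)*(2*W) = 2*W*(-3 + W))
G(Z) = 1 (G(Z) = Z/Z = 1)
G(t(9)) + 1394 = 1 + 1394 = 1395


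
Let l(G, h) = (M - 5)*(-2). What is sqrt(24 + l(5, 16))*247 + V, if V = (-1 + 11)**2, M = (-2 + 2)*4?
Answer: 100 + 247*sqrt(34) ≈ 1540.2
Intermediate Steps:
M = 0 (M = 0*4 = 0)
l(G, h) = 10 (l(G, h) = (0 - 5)*(-2) = -5*(-2) = 10)
V = 100 (V = 10**2 = 100)
sqrt(24 + l(5, 16))*247 + V = sqrt(24 + 10)*247 + 100 = sqrt(34)*247 + 100 = 247*sqrt(34) + 100 = 100 + 247*sqrt(34)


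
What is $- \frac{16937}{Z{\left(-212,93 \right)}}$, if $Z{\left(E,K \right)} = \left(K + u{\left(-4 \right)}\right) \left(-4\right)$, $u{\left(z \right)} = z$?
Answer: $\frac{16937}{356} \approx 47.576$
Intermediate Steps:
$Z{\left(E,K \right)} = 16 - 4 K$ ($Z{\left(E,K \right)} = \left(K - 4\right) \left(-4\right) = \left(-4 + K\right) \left(-4\right) = 16 - 4 K$)
$- \frac{16937}{Z{\left(-212,93 \right)}} = - \frac{16937}{16 - 372} = - \frac{16937}{-356} = \left(-16937\right) \left(- \frac{1}{356}\right) = \frac{16937}{356}$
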